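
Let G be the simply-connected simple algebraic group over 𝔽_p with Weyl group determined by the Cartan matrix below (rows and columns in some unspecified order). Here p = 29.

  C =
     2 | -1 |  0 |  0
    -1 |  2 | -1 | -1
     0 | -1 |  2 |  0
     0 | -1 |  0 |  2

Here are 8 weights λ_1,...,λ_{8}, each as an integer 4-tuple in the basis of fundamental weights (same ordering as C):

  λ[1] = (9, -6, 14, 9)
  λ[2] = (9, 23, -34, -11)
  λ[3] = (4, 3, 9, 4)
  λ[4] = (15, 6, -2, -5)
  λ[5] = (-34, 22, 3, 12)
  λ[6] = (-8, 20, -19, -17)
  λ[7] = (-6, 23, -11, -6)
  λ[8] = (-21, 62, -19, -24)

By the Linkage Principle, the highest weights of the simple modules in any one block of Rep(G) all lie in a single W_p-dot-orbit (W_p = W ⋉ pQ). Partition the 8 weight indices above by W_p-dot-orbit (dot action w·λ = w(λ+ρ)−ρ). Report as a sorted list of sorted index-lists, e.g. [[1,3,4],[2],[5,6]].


Root system D_4: the 4×4 matrix C matches after relabeling.

Each λ_j+ρ reduced to Ā_29; 4-tuples below use C's row order:

  λ_1+ρ ↦ (5, 4, 10, 5)
  λ_2+ρ ↦ (5, 4, 10, 5)
  λ_3+ρ ↦ (5, 4, 10, 5)
  λ_4+ρ ↦ (16, 2, 1, 4)
  λ_5+ρ ↦ (16, 2, 1, 4)
  λ_6+ρ ↦ (13, 1, 2, 4)
  λ_7+ρ ↦ (5, 4, 10, 5)
  λ_8+ρ ↦ (7, 2, 9, 4)

Grouping the 8 weights by Ā_29-representative: 4 linkage classes.

[[1, 2, 3, 7], [4, 5], [6], [8]]


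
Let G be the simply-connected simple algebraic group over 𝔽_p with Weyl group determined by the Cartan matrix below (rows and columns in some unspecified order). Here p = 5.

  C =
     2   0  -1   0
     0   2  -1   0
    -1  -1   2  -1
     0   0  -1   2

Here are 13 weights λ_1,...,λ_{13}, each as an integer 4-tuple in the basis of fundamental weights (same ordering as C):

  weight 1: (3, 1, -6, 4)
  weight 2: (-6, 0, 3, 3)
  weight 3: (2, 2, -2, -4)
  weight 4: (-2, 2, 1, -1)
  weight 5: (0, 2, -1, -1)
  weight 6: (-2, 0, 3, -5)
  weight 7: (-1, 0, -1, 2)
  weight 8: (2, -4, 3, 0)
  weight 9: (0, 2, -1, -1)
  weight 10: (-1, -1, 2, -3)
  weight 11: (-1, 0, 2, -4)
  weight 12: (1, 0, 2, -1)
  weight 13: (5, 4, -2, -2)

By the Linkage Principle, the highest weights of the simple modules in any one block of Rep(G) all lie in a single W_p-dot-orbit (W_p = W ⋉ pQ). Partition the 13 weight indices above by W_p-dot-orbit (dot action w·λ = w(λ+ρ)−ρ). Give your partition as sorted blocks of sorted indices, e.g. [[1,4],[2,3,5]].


D_4 Cartan matrix, 4 simple roots permuted; ρ=(1,1,1,1).

λ_j+ρ reflected into Ā_5 (⟨·,θ^∨⟩≤5); 4-tuples as given:

  [1] (1, 3, 0, 0);  [2] (1, 3, 0, 0);  [3] (1, 1, 1, 1);  [4] (1, 3, 0, 0);  [5] (1, 3, 0, 0);  [6] (0, 0, 1, 3);  [7] (0, 1, 0, 3);  [8] (0, 0, 1, 2);  [9] (1, 3, 0, 0);  [10] (0, 0, 1, 2);  [11] (0, 1, 0, 3);  [12] (1, 0, 0, 1);  [13] (0, 1, 0, 3)

6 distinct reps among the 13 weights ⇒ 6 W_5-linkage classes:

[[1, 2, 4, 5, 9], [3], [6], [7, 11, 13], [8, 10], [12]]


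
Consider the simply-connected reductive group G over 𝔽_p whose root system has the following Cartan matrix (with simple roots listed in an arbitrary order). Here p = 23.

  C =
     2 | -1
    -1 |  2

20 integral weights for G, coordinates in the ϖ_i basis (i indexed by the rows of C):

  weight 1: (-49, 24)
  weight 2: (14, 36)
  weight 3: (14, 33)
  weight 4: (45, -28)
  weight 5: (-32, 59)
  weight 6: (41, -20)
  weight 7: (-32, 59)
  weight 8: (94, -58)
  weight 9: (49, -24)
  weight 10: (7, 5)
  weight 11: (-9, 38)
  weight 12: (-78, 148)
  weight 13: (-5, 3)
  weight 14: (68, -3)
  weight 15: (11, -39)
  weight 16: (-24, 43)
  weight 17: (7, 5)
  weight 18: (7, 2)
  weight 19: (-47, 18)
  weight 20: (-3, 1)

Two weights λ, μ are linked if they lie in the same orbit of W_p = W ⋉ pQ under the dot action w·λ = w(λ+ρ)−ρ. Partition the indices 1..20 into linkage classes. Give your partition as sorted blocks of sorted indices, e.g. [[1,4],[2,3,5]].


Cartan matrix: type A_2 (|W|=6); un-permuting the 2 rows.

Each λ_j+ρ reduced to Ā_23; 2-tuples below use C's row order:

  [1] (2, 0)
  [2] (8, 6)
  [3] (8, 3)
  [4] (4, 0)
  [5] (8, 6)
  [6] (4, 0)
  [7] (8, 6)
  [8] (8, 3)
  [9] (4, 0)
  [10] (8, 6)
  [11] (8, 7)
  [12] (8, 3)
  [13] (4, 0)
  [14] (2, 0)
  [15] (8, 3)
  [16] (2, 0)
  [17] (8, 6)
  [18] (8, 3)
  [19] (4, 0)
  [20] (2, 0)

Linkage partition of the 20 weights (5 classes, p=23):

[[1, 14, 16, 20], [2, 5, 7, 10, 17], [3, 8, 12, 15, 18], [4, 6, 9, 13, 19], [11]]


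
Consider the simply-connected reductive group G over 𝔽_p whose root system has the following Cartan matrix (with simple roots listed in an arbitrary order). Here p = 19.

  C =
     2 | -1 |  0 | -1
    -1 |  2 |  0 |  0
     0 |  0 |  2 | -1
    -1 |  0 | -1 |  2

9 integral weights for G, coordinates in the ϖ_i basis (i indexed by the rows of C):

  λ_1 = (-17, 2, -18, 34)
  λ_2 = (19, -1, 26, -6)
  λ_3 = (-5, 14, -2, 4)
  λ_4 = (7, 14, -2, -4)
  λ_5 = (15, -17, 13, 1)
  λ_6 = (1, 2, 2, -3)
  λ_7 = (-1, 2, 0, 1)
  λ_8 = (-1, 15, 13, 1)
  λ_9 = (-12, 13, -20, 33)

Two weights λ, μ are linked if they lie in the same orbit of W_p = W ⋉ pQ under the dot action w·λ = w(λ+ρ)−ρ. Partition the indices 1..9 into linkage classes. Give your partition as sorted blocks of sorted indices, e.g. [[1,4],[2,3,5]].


C ↔ A_4 under row/col permutation; |W(A_4)| = 120.

λ_j+ρ reflected into Ā_19 (⟨·,θ^∨⟩≤19); 4-tuples as given:

    1: (0, 3, 1, 2)
    2: (4, 11, 1, 0)
    3: (4, 11, 1, 0)
    4: (4, 11, 1, 0)
    5: (0, 3, 1, 2)
    6: (0, 3, 1, 2)
    7: (0, 3, 1, 2)
    8: (0, 3, 1, 2)
    9: (4, 11, 1, 0)

The 9 indices split into 2 linkage classes (same alcove rep ⇔ same W_19-dot-orbit):

[[1, 5, 6, 7, 8], [2, 3, 4, 9]]


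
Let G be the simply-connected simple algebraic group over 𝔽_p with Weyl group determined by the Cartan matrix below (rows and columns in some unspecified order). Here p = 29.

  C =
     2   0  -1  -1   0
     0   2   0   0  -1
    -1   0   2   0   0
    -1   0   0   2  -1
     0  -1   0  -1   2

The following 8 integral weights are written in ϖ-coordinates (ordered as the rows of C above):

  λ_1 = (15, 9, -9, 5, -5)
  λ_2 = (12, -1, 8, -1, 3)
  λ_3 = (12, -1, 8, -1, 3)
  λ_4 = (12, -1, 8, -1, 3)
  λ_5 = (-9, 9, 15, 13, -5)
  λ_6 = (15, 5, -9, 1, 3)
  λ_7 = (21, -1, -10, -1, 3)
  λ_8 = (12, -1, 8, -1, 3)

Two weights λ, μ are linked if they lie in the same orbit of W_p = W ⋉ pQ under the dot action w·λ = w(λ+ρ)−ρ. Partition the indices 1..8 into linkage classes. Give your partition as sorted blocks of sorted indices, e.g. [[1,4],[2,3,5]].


A_5 Cartan matrix, 5 simple roots permuted; ρ=(1,1,1,1,1).

W_29-reps of the 8 weights in Ā_29 (same 5-coord order as C):

  1: (8, 6, 8, 2, 4) · 2: (13, 0, 9, 0, 4) · 3: (13, 0, 9, 0, 4) · 4: (13, 0, 9, 0, 4) · 5: (8, 6, 8, 2, 4) · 6: (8, 6, 8, 2, 4) · 7: (13, 0, 9, 0, 4) · 8: (13, 0, 9, 0, 4)

Grouping the 8 weights by Ā_29-representative: 2 linkage classes.

[[1, 5, 6], [2, 3, 4, 7, 8]]


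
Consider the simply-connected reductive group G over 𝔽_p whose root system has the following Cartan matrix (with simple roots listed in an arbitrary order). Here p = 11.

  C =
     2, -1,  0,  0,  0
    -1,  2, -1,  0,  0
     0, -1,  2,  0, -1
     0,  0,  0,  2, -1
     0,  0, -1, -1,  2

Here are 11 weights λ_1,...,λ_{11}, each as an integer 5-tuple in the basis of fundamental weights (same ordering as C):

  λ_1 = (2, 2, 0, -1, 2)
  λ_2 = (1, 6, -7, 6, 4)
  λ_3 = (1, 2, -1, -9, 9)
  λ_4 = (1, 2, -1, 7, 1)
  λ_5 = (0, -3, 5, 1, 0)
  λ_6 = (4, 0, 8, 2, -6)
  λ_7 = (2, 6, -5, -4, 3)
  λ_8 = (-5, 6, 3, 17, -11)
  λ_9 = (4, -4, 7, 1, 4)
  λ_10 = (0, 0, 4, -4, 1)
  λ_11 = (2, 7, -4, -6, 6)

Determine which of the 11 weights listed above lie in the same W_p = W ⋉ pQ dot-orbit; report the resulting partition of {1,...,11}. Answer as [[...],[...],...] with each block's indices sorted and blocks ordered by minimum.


Type A_5, rank 5, |W|=720; reorder rows/cols to standard.

Alcove-folded reps (p=11, 11 weights, presented ϖ-order):

  [1] (3, 3, 1, 0, 3) · [2] (1, 1, 4, 2, 1) · [3] (2, 1, 0, 4, 2) · [4] (2, 1, 0, 4, 2) · [5] (1, 1, 4, 2, 1) · [6] (1, 1, 4, 2, 1) · [7] (3, 3, 1, 0, 3) · [8] (3, 3, 1, 0, 3) · [9] (1, 1, 4, 2, 1) · [10] (1, 1, 4, 2, 1) · [11] (1, 4, 2, 0, 1)

These 11 weights hit 4 W_11-dot-orbits; sizes (3, 5, 2, 1):

[[1, 7, 8], [2, 5, 6, 9, 10], [3, 4], [11]]


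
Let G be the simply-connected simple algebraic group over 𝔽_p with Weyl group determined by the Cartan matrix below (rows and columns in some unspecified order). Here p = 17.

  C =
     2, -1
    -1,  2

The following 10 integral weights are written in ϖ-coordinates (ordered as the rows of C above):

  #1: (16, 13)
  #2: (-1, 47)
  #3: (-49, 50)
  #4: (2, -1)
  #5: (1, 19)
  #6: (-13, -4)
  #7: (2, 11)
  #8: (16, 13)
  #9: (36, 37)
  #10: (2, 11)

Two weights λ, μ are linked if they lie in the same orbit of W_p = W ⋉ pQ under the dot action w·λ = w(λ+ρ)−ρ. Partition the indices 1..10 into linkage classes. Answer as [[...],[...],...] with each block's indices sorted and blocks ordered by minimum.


C ↔ A_2 under row/col permutation; |W(A_2)| = 6.

λ_j+ρ reflected into Ā_17 (⟨·,θ^∨⟩≤17); 2-tuples as given:

  1: (3, 0);  2: (3, 0);  3: (3, 0);  4: (3, 0);  5: (3, 12);  6: (3, 12);  7: (3, 12);  8: (3, 0);  9: (3, 4);  10: (3, 12)

Grouping the 10 weights by Ā_17-representative: 3 linkage classes.

[[1, 2, 3, 4, 8], [5, 6, 7, 10], [9]]


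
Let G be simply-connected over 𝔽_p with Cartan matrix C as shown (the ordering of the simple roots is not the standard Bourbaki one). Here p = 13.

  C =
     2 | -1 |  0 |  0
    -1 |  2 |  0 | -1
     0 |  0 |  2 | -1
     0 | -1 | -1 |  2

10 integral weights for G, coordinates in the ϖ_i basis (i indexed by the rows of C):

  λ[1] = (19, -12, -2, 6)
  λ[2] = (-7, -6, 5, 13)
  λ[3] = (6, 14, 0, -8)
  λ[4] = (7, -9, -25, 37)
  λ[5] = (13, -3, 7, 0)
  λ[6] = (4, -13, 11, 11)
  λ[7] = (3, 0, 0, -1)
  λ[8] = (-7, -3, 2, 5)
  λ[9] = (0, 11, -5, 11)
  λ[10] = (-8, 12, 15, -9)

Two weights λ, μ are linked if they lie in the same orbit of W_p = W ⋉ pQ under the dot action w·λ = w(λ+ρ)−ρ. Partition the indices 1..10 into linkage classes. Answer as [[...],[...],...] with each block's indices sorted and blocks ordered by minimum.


C ↔ A_4 under row/col permutation; |W(A_4)| = 120.

Ā_13 reps of the 10 weights (A_4, coords as presented):

  1: (2, 4, 1, 2)
  2: (2, 4, 1, 2)
  3: (2, 4, 1, 2)
  4: (4, 1, 1, 0)
  5: (4, 1, 1, 0)
  6: (4, 1, 1, 0)
  7: (4, 1, 1, 0)
  8: (2, 4, 1, 2)
  9: (4, 1, 1, 0)
  10: (2, 1, 0, 5)

Grouping the 10 weights by Ā_13-representative: 3 linkage classes.

[[1, 2, 3, 8], [4, 5, 6, 7, 9], [10]]


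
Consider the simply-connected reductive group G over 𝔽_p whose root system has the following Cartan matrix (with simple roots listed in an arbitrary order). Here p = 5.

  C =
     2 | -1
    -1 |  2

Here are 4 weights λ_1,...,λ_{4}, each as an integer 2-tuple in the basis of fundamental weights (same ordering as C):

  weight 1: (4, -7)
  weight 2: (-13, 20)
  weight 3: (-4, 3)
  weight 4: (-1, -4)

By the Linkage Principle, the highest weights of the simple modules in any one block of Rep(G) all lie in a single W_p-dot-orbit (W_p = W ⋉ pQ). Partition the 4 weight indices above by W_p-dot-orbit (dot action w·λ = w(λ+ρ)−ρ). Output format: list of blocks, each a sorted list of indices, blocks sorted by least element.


C ↔ A_2 under row/col permutation; |W(A_2)| = 6.

Ā_5 reps of the 4 weights (A_2, coords as presented):

  λ_1+ρ ↦ (0, 4);  λ_2+ρ ↦ (1, 1);  λ_3+ρ ↦ (3, 1);  λ_4+ρ ↦ (3, 0)

Grouping the 4 weights by Ā_5-representative: 4 linkage classes.

[[1], [2], [3], [4]]


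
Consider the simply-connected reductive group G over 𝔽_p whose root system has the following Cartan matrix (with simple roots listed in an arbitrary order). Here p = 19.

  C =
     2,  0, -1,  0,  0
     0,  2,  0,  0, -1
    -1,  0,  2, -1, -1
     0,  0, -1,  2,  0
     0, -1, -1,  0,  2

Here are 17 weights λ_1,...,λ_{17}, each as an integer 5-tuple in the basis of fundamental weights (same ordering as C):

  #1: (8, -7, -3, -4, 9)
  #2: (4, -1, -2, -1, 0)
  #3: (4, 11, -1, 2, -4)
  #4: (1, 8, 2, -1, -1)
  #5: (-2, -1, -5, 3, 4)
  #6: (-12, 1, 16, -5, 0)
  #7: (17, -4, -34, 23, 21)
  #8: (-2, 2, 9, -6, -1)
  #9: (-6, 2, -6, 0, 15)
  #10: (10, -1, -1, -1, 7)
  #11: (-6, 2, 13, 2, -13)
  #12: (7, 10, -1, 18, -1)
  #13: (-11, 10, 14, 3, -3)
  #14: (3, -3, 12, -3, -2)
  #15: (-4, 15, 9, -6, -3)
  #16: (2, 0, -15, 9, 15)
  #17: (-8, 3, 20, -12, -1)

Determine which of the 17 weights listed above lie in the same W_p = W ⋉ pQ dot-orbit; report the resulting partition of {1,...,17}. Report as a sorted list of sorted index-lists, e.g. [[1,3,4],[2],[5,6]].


Dynkin diagram of C (from the 8 off-diagonal −1 entries): D_5.

W_19-reps of the 17 weights in Ā_19 (same 5-coord order as C):

  1: (4, 5, 2, 2, 1);  2: (4, 0, 0, 1, 0);  3: (2, 9, 3, 0, 0);  4: (2, 9, 3, 0, 0);  5: (4, 0, 0, 1, 0);  6: (10, 1, 1, 3, 1);  7: (1, 3, 4, 5, 0);  8: (1, 3, 4, 5, 0);  9: (1, 3, 4, 5, 0);  10: (11, 0, 0, 0, 0);  11: (2, 9, 3, 0, 0);  12: (11, 0, 0, 0, 0);  13: (1, 3, 4, 5, 0);  14: (4, 5, 2, 2, 1);  15: (2, 9, 3, 0, 0);  16: (10, 1, 1, 3, 1);  17: (1, 3, 4, 5, 0)

Grouping the 17 weights by Ā_19-representative: 6 linkage classes.

[[1, 14], [2, 5], [3, 4, 11, 15], [6, 16], [7, 8, 9, 13, 17], [10, 12]]


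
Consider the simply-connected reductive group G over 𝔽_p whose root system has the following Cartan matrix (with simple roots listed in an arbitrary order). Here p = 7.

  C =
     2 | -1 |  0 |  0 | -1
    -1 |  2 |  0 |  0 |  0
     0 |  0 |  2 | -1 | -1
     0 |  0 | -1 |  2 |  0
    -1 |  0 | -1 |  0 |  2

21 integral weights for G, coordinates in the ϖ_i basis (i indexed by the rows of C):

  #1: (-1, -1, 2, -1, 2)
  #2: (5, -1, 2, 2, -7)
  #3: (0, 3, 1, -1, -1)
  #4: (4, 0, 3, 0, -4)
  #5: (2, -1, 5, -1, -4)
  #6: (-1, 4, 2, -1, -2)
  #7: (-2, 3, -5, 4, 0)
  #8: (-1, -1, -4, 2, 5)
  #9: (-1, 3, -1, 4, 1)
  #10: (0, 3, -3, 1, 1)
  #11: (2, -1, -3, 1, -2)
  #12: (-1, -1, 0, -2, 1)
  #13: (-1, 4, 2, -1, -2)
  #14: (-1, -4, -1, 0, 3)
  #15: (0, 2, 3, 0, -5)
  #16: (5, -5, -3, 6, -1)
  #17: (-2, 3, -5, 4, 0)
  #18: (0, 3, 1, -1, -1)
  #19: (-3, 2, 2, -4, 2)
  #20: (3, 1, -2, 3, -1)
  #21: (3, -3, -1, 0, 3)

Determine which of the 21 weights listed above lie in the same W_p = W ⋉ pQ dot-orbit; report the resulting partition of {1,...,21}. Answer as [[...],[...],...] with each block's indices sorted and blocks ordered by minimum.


Dynkin diagram of C (from the 8 off-diagonal −1 entries): A_5.

Folding the 21 weights λ_j+ρ into Ā_7 (reps in the given 5-coord order):

  1: (0, 0, 3, 0, 3);  2: (0, 0, 3, 0, 3);  3: (1, 4, 2, 0, 0);  4: (2, 0, 1, 0, 3);  5: (0, 0, 3, 0, 3);  6: (1, 4, 2, 0, 0);  7: (3, 0, 0, 1, 1);  8: (0, 0, 3, 0, 3);  9: (0, 0, 0, 1, 2);  10: (1, 4, 2, 0, 0);  11: (0, 0, 0, 1, 2);  12: (0, 0, 0, 1, 2);  13: (1, 4, 2, 0, 0);  14: (3, 0, 0, 1, 1);  15: (3, 0, 0, 1, 1);  16: (0, 0, 0, 1, 2);  17: (3, 0, 0, 1, 1);  18: (1, 4, 2, 0, 0);  19: (2, 1, 0, 3, 1);  20: (3, 0, 0, 1, 1);  21: (2, 0, 1, 0, 3)

6 distinct reps among the 21 weights ⇒ 6 W_7-linkage classes:

[[1, 2, 5, 8], [3, 6, 10, 13, 18], [4, 21], [7, 14, 15, 17, 20], [9, 11, 12, 16], [19]]


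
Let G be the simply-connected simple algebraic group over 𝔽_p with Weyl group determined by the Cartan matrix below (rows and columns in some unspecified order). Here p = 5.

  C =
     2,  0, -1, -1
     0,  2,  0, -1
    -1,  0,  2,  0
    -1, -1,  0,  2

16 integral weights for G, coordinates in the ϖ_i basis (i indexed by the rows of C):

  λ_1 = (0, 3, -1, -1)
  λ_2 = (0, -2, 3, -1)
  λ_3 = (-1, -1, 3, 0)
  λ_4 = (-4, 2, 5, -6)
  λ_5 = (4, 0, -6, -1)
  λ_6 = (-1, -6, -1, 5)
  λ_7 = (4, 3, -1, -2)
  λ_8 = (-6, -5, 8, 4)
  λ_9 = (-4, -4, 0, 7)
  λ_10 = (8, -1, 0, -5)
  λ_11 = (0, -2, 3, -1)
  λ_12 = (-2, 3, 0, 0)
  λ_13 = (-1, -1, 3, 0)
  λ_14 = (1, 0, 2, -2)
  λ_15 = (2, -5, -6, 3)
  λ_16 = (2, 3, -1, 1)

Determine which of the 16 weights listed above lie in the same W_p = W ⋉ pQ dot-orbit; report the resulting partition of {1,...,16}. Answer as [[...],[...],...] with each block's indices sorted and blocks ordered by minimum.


Cartan matrix: type A_4 (|W|=120); un-permuting the 4 rows.

Each λ_j+ρ reduced to Ā_5; 4-tuples below use C's row order:

  1: (1, 4, 0, 0)
  2: (0, 0, 4, 1)
  3: (0, 0, 4, 1)
  4: (0, 0, 1, 2)
  5: (0, 0, 4, 0)
  6: (1, 4, 0, 0)
  7: (1, 0, 3, 1)
  8: (1, 4, 0, 0)
  9: (0, 0, 1, 2)
  10: (0, 0, 4, 1)
  11: (0, 0, 4, 1)
  12: (1, 4, 0, 0)
  13: (0, 0, 4, 1)
  14: (1, 0, 3, 1)
  15: (0, 0, 1, 2)
  16: (1, 0, 3, 1)

Linkage partition of the 16 weights (5 classes, p=5):

[[1, 6, 8, 12], [2, 3, 10, 11, 13], [4, 9, 15], [5], [7, 14, 16]]


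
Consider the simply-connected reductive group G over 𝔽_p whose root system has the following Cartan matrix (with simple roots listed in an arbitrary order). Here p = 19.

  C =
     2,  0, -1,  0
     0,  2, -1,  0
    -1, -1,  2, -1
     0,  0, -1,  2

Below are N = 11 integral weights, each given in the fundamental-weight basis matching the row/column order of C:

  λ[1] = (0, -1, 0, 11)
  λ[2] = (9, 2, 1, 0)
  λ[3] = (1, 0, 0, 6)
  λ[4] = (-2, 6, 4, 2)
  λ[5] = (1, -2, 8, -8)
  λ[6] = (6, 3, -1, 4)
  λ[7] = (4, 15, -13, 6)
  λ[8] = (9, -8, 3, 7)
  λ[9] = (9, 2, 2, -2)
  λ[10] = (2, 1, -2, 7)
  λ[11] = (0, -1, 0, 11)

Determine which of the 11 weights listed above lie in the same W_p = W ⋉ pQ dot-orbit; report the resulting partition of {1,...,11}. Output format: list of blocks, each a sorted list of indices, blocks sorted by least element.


Root system D_4: the 4×4 matrix C matches after relabeling.

Each λ_j+ρ reduced to Ā_19; 4-tuples below use C's row order:

  λ_1+ρ ↦ (1, 0, 1, 12);  λ_2+ρ ↦ (10, 3, 2, 1);  λ_3+ρ ↦ (2, 1, 1, 7);  λ_4+ρ ↦ (1, 7, 4, 3);  λ_5+ρ ↦ (2, 1, 1, 7);  λ_6+ρ ↦ (7, 4, 0, 5);  λ_7+ρ ↦ (7, 4, 0, 5);  λ_8+ρ ↦ (7, 4, 0, 5);  λ_9+ρ ↦ (10, 3, 2, 1);  λ_10+ρ ↦ (2, 1, 1, 7);  λ_11+ρ ↦ (1, 0, 1, 12)

Grouping the 11 weights by Ā_19-representative: 5 linkage classes.

[[1, 11], [2, 9], [3, 5, 10], [4], [6, 7, 8]]


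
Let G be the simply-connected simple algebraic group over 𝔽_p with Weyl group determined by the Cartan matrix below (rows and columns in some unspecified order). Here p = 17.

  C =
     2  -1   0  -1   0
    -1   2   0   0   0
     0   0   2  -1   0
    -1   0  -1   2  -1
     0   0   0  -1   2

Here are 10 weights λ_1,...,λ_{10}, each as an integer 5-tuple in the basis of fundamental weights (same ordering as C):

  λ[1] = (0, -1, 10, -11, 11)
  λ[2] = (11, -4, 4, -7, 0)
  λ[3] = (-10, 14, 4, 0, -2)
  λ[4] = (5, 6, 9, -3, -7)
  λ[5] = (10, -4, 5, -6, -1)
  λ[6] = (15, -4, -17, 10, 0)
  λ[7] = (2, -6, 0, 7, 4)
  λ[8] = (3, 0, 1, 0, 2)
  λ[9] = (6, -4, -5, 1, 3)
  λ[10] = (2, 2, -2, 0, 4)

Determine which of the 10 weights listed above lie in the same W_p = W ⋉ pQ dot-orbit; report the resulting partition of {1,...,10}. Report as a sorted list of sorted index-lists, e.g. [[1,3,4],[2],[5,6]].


C ↔ D_5 under row/col permutation; |W(D_5)| = 1920.

W_17-reps of the 10 weights in Ā_17 (same 5-coord order as C):

  1: (0, 9, 1, 1, 2)
  2: (3, 3, 1, 0, 5)
  3: (3, 3, 1, 0, 5)
  4: (2, 3, 2, 2, 2)
  5: (3, 3, 1, 0, 5)
  6: (4, 1, 2, 1, 3)
  7: (3, 3, 1, 0, 5)
  8: (4, 1, 2, 1, 3)
  9: (2, 3, 2, 2, 2)
  10: (3, 3, 1, 0, 5)

Linkage partition of the 10 weights (4 classes, p=17):

[[1], [2, 3, 5, 7, 10], [4, 9], [6, 8]]


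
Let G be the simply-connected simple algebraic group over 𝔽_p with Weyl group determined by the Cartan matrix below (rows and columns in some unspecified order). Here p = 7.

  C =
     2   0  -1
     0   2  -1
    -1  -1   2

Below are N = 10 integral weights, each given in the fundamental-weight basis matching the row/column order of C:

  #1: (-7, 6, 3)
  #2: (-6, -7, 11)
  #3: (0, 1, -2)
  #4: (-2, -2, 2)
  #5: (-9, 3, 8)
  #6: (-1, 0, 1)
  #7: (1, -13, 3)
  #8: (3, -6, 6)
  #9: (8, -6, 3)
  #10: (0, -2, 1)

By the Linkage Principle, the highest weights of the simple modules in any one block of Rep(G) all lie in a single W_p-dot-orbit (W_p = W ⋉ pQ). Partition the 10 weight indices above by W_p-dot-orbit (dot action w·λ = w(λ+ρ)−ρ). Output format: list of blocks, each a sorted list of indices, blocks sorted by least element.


Root system A_3: the 3×3 matrix C matches after relabeling.

Folding the 10 weights λ_j+ρ into Ā_7 (reps in the given 3-coord order):

  λ_1+ρ ↦ (0, 1, 2);  λ_2+ρ ↦ (0, 1, 1);  λ_3+ρ ↦ (0, 1, 1);  λ_4+ρ ↦ (1, 1, 1);  λ_5+ρ ↦ (1, 1, 1);  λ_6+ρ ↦ (0, 1, 2);  λ_7+ρ ↦ (1, 1, 1);  λ_8+ρ ↦ (0, 1, 2);  λ_9+ρ ↦ (1, 1, 1);  λ_10+ρ ↦ (1, 1, 1)

Partition of {1..10} into 3 W_7-dot-orbits:

[[1, 6, 8], [2, 3], [4, 5, 7, 9, 10]]


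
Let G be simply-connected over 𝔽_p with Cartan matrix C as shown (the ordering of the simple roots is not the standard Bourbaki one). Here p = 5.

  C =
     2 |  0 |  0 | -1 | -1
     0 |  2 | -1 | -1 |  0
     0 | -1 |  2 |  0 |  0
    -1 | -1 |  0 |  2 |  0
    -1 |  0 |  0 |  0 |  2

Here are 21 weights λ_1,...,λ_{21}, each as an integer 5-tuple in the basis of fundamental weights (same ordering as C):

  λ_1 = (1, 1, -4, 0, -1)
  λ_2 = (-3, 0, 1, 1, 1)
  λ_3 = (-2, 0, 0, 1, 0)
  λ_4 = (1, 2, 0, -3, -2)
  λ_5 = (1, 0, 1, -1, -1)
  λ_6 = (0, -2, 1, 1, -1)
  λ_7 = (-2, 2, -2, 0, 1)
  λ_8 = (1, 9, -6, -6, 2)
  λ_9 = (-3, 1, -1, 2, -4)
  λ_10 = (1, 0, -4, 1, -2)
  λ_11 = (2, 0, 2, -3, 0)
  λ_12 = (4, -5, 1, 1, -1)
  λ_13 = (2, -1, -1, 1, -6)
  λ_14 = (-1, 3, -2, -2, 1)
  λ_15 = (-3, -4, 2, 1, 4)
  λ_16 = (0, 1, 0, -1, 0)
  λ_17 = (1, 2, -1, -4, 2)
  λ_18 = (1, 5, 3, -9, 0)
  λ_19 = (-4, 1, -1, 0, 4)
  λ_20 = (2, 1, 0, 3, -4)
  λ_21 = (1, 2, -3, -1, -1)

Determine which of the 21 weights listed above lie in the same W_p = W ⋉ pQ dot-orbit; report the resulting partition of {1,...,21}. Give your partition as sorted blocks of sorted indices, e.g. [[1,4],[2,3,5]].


A_5 Cartan matrix, 5 simple roots permuted; ρ=(1,1,1,1,1).

Alcove-folded reps (p=5, 21 weights, presented ϖ-order):

  [1] (2, 1, 2, 0, 0) · [2] (2, 1, 2, 0, 0) · [3] (1, 1, 1, 1, 0) · [4] (1, 1, 1, 1, 0) · [5] (2, 1, 2, 0, 0) · [6] (1, 1, 1, 1, 0) · [7] (1, 2, 1, 0, 1) · [8] (2, 0, 0, 0, 3) · [9] (1, 0, 0, 2, 2) · [10] (1, 2, 1, 0, 1) · [11] (1, 1, 1, 1, 0) · [12] (1, 0, 0, 2, 2) · [13] (2, 0, 0, 0, 3) · [14] (1, 2, 1, 0, 1) · [15] (1, 0, 0, 2, 2) · [16] (1, 2, 1, 0, 1) · [17] (1, 0, 0, 2, 2) · [18] (0, 0, 2, 1, 0) · [19] (1, 0, 0, 2, 2) · [20] (1, 2, 1, 0, 1) · [21] (2, 1, 2, 0, 0)

Grouping the 21 weights by Ā_5-representative: 6 linkage classes.

[[1, 2, 5, 21], [3, 4, 6, 11], [7, 10, 14, 16, 20], [8, 13], [9, 12, 15, 17, 19], [18]]


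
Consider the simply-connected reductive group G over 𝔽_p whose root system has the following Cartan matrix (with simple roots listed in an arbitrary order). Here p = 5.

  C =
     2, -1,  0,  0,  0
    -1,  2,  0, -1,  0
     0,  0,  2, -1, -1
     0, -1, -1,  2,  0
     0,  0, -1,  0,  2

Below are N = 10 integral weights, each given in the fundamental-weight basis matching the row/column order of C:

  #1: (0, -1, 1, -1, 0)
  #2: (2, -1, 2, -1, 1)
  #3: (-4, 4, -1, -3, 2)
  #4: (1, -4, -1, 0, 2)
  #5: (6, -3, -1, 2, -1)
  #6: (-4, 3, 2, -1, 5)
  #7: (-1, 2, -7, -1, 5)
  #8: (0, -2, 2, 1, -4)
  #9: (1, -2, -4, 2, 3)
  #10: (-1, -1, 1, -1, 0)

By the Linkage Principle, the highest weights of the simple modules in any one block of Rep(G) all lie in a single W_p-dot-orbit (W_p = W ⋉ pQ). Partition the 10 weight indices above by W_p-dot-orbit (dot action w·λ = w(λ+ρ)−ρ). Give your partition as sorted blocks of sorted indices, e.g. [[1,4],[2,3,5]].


Type A_5, rank 5, |W|=720; reorder rows/cols to standard.

Each λ_j+ρ reduced to Ā_5; 5-tuples below use C's row order:

  [1] (1, 0, 2, 0, 1) · [2] (0, 0, 2, 0, 1) · [3] (2, 0, 2, 0, 0) · [4] (1, 0, 2, 0, 1) · [5] (2, 0, 1, 2, 0) · [6] (1, 0, 2, 1, 1) · [7] (2, 0, 1, 2, 0) · [8] (0, 1, 0, 1, 3) · [9] (1, 0, 2, 1, 1) · [10] (0, 0, 2, 0, 1)

Partition of {1..10} into 6 W_5-dot-orbits:

[[1, 4], [2, 10], [3], [5, 7], [6, 9], [8]]


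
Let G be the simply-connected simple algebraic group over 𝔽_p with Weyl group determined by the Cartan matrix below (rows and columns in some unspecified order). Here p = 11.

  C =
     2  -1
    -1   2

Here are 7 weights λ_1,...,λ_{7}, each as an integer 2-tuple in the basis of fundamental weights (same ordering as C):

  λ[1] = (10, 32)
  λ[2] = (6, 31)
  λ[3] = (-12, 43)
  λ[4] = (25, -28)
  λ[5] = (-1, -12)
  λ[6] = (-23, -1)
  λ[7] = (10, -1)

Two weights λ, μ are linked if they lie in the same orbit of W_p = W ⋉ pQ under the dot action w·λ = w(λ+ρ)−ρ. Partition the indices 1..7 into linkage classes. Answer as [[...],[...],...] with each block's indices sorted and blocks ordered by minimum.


Dynkin diagram of C (from the 2 off-diagonal −1 entries): A_2.

W_11-reps of the 7 weights in Ā_11 (same 2-coord order as C):

  1: (11, 0) · 2: (6, 1) · 3: (11, 0) · 4: (6, 1) · 5: (11, 0) · 6: (11, 0) · 7: (11, 0)

These 7 weights hit 2 W_11-dot-orbits; sizes (5, 2):

[[1, 3, 5, 6, 7], [2, 4]]


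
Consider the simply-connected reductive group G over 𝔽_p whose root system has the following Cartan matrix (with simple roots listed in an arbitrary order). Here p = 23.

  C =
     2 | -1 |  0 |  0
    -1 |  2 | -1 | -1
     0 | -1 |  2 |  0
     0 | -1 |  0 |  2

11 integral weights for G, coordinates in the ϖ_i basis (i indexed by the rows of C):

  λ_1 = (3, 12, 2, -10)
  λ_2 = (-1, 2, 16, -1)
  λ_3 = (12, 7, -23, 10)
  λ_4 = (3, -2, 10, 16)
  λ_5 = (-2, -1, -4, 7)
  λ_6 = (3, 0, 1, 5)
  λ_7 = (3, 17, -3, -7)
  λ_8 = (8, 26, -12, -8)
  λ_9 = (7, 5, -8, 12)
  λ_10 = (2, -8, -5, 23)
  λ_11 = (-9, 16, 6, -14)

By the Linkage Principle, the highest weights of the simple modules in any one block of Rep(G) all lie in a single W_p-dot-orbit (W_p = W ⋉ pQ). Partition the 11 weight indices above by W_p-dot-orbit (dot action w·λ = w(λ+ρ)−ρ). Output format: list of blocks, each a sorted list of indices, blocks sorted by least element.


Root system D_4: the 4×4 matrix C matches after relabeling.

W_23-reps of the 11 weights in Ā_23 (same 4-coord order as C):

  λ_1 → (4, 3, 3, 9)
  λ_2 → (0, 3, 17, 0)
  λ_3 → (1, 1, 8, 3)
  λ_4 → (4, 3, 3, 9)
  λ_5 → (3, 0, 1, 4)
  λ_6 → (4, 1, 2, 6)
  λ_7 → (4, 1, 2, 6)
  λ_8 → (4, 1, 2, 6)
  λ_9 → (4, 3, 3, 9)
  λ_10 → (4, 3, 3, 9)
  λ_11 → (4, 3, 3, 9)

Partition of {1..11} into 5 W_23-dot-orbits:

[[1, 4, 9, 10, 11], [2], [3], [5], [6, 7, 8]]


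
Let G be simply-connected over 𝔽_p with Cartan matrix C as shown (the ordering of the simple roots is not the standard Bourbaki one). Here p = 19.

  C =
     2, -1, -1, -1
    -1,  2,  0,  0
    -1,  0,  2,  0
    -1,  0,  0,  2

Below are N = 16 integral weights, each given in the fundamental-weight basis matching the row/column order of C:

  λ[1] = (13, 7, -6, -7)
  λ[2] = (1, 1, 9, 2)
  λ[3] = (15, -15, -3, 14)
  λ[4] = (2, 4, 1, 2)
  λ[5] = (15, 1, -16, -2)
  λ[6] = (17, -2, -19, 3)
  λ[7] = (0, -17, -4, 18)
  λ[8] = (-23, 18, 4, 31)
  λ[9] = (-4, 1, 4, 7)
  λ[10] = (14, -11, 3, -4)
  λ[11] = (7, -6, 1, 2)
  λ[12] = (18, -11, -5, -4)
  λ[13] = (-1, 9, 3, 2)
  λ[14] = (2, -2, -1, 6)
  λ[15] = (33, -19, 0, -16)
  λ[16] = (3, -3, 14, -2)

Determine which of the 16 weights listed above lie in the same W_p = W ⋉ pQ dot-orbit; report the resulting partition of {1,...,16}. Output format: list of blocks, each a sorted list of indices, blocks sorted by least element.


C ↔ D_4 under row/col permutation; |W(D_4)| = 192.

W_19-reps of the 16 weights in Ā_19 (same 4-coord order as C):

    1: (3, 5, 2, 3)
    2: (2, 2, 10, 3)
    3: (2, 2, 10, 3)
    4: (3, 5, 2, 3)
    5: (0, 2, 15, 1)
    6: (0, 2, 15, 1)
    7: (0, 2, 15, 1)
    8: (0, 10, 4, 3)
    9: (2, 1, 2, 5)
    10: (0, 10, 4, 3)
    11: (3, 5, 2, 3)
    12: (0, 10, 4, 3)
    13: (0, 10, 4, 3)
    14: (2, 1, 0, 7)
    15: (0, 2, 15, 1)
    16: (0, 2, 15, 1)

These 16 weights hit 6 W_19-dot-orbits; sizes (3, 2, 5, 4, 1, 1):

[[1, 4, 11], [2, 3], [5, 6, 7, 15, 16], [8, 10, 12, 13], [9], [14]]


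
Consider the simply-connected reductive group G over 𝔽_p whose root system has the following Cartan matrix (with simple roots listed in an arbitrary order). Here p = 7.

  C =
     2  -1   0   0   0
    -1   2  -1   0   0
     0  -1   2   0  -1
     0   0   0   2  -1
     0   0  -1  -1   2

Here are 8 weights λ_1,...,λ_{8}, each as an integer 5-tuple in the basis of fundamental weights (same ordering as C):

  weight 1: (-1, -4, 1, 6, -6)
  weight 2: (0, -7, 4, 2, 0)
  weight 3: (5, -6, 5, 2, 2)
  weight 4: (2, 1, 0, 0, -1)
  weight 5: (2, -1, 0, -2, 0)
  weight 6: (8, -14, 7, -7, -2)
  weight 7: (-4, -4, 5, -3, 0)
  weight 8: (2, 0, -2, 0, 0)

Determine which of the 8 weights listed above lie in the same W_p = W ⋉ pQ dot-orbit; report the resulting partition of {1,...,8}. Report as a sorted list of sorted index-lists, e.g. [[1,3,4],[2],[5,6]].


Cartan matrix: type A_5 (|W|=720); un-permuting the 5 rows.

Each λ_j+ρ reduced to Ā_7; 5-tuples below use C's row order:

  1: (3, 2, 1, 1, 0) · 2: (3, 0, 1, 1, 0) · 3: (3, 0, 1, 1, 0) · 4: (3, 2, 1, 1, 0) · 5: (3, 0, 1, 1, 0) · 6: (3, 2, 1, 1, 0) · 7: (3, 2, 1, 1, 0) · 8: (3, 0, 1, 1, 0)

Linkage partition of the 8 weights (2 classes, p=7):

[[1, 4, 6, 7], [2, 3, 5, 8]]


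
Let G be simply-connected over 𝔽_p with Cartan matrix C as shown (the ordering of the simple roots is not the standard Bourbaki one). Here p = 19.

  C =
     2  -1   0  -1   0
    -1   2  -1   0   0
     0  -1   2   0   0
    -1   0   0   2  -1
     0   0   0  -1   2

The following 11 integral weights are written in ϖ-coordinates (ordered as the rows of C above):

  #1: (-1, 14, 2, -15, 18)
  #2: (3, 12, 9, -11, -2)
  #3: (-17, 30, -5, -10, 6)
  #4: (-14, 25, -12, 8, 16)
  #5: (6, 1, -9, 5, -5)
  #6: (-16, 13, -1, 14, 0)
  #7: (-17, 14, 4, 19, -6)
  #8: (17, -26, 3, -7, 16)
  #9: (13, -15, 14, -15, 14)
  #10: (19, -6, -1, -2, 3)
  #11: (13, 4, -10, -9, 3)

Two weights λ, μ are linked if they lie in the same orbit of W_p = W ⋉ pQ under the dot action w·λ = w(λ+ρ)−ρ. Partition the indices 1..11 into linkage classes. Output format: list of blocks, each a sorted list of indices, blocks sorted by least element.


C ↔ A_5 under row/col permutation; |W(A_5)| = 720.

W_19-reps of the 11 weights in Ā_19 (same 5-coord order as C):

  λ_1 → (14, 0, 1, 0, 1) · λ_2 → (1, 6, 2, 2, 4) · λ_3 → (1, 6, 2, 2, 4) · λ_4 → (1, 6, 2, 2, 4) · λ_5 → (1, 6, 2, 2, 4) · λ_6 → (14, 0, 1, 0, 1) · λ_7 → (14, 0, 1, 0, 1) · λ_8 → (1, 6, 2, 2, 4) · λ_9 → (14, 0, 1, 0, 1) · λ_10 → (14, 0, 1, 0, 1) · λ_11 → (2, 4, 5, 4, 4)

3 distinct reps among the 11 weights ⇒ 3 W_19-linkage classes:

[[1, 6, 7, 9, 10], [2, 3, 4, 5, 8], [11]]


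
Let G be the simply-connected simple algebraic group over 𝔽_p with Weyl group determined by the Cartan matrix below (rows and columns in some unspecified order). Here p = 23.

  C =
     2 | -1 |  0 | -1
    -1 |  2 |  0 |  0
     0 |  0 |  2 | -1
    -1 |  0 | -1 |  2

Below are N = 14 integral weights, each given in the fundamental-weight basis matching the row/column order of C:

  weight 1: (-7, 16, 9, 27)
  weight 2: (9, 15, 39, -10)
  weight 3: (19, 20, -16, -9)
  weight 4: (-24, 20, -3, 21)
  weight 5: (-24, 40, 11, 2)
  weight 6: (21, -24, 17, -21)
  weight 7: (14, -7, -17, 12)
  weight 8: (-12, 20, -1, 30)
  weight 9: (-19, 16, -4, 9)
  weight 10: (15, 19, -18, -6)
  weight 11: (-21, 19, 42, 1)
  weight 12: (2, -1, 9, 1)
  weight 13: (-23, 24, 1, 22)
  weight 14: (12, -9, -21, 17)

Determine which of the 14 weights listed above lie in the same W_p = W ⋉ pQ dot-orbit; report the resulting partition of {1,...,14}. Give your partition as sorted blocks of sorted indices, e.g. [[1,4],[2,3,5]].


Dynkin diagram of C (from the 6 off-diagonal −1 entries): A_4.

Ā_23 reps of the 14 weights (A_4, coords as presented):

  λ_1 → (6, 1, 8, 3)
  λ_2 → (6, 1, 8, 3)
  λ_3 → (3, 0, 10, 2)
  λ_4 → (18, 2, 1, 2)
  λ_5 → (3, 0, 10, 2)
  λ_6 → (18, 2, 1, 2)
  λ_7 → (6, 1, 8, 3)
  λ_8 → (3, 0, 10, 2)
  λ_9 → (6, 1, 8, 3)
  λ_10 → (6, 1, 8, 3)
  λ_11 → (18, 2, 1, 2)
  λ_12 → (3, 0, 10, 2)
  λ_13 → (18, 2, 1, 2)
  λ_14 → (3, 0, 10, 2)

Linkage partition of the 14 weights (3 classes, p=23):

[[1, 2, 7, 9, 10], [3, 5, 8, 12, 14], [4, 6, 11, 13]]


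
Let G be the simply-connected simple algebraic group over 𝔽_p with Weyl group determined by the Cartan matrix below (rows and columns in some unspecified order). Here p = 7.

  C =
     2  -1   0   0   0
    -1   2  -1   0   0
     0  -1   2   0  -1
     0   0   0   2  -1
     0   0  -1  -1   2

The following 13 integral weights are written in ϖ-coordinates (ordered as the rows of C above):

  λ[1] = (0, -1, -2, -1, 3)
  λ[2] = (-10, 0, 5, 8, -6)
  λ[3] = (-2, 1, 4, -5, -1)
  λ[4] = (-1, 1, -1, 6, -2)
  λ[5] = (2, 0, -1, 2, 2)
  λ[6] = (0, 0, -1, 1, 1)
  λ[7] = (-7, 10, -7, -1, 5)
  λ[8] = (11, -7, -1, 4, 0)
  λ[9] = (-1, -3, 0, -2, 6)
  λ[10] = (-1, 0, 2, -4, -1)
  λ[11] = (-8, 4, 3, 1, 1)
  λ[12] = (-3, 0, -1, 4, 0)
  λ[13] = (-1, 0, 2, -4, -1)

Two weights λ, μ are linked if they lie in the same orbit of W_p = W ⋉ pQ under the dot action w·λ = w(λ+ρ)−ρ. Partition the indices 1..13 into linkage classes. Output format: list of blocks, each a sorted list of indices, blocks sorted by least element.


Type A_5, rank 5, |W|=720; reorder rows/cols to standard.

λ_j+ρ reflected into Ā_7 (⟨·,θ^∨⟩≤7); 5-tuples as given:

  λ_1 → (0, 1, 0, 0, 3) · λ_2 → (0, 2, 3, 1, 0) · λ_3 → (1, 1, 1, 0, 4) · λ_4 → (1, 0, 1, 5, 0) · λ_5 → (0, 1, 0, 0, 3) · λ_6 → (1, 1, 0, 2, 2) · λ_7 → (1, 1, 1, 0, 4) · λ_8 → (1, 0, 1, 5, 0) · λ_9 → (0, 1, 0, 0, 5) · λ_10 → (0, 1, 0, 0, 3) · λ_11 → (1, 1, 0, 2, 2) · λ_12 → (1, 0, 1, 5, 0) · λ_13 → (0, 1, 0, 0, 3)

The 13 indices split into 6 linkage classes (same alcove rep ⇔ same W_7-dot-orbit):

[[1, 5, 10, 13], [2], [3, 7], [4, 8, 12], [6, 11], [9]]


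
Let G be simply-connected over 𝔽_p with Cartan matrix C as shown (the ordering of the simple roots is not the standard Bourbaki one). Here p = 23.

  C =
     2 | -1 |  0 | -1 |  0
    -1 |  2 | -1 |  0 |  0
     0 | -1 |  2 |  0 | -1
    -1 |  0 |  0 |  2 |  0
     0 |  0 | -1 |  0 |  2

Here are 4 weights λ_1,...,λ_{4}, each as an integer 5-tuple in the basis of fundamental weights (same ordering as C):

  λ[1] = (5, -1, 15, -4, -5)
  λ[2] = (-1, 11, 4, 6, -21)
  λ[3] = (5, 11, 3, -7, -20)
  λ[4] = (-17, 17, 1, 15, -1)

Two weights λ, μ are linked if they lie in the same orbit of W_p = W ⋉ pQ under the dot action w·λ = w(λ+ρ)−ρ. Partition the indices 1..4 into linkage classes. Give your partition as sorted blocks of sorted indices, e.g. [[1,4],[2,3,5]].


Type A_5, rank 5, |W|=720; reorder rows/cols to standard.

λ_j+ρ reflected into Ā_23 (⟨·,θ^∨⟩≤23); 5-tuples as given:

  λ_1+ρ ↦ (3, 0, 12, 3, 4) · λ_2+ρ ↦ (3, 0, 12, 3, 4) · λ_3+ρ ↦ (3, 0, 12, 3, 4) · λ_4+ρ ↦ (16, 2, 2, 0, 0)

Grouping the 4 weights by Ā_23-representative: 2 linkage classes.

[[1, 2, 3], [4]]


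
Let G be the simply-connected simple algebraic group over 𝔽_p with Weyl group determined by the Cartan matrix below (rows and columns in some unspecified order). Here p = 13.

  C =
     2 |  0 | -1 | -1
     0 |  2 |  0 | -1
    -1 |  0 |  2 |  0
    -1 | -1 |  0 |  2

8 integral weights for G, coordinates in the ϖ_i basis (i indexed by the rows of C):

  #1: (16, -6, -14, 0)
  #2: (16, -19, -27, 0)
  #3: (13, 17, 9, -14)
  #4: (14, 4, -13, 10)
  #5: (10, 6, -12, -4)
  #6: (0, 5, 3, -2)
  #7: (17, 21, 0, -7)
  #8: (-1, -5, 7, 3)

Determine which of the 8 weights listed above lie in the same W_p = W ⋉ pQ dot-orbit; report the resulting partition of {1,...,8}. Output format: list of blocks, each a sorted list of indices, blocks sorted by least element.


Cartan matrix: type A_4 (|W|=120); un-permuting the 4 rows.

Alcove-folded reps (p=13, 8 weights, presented ϖ-order):

  λ_1 → (0, 4, 8, 0);  λ_2 → (0, 4, 8, 0);  λ_3 → (2, 7, 0, 3);  λ_4 → (2, 7, 0, 3);  λ_5 → (3, 2, 6, 0);  λ_6 → (0, 5, 4, 1);  λ_7 → (0, 5, 4, 1);  λ_8 → (0, 4, 8, 0)

Partition of {1..8} into 4 W_13-dot-orbits:

[[1, 2, 8], [3, 4], [5], [6, 7]]


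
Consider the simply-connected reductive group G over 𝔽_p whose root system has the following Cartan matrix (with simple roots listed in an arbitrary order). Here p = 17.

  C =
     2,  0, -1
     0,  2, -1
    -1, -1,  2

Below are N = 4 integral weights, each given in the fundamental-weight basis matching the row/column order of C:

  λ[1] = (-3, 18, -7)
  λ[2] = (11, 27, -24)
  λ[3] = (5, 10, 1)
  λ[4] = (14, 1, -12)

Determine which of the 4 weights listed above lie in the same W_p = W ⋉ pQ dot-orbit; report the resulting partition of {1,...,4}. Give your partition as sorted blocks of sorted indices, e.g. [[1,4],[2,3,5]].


Cartan matrix: type A_3 (|W|=24); un-permuting the 3 rows.

λ_j+ρ reflected into Ā_17 (⟨·,θ^∨⟩≤17); 3-tuples as given:

    λ_1+ρ ↦ (4, 9, 2)
    λ_2+ρ ↦ (0, 6, 6)
    λ_3+ρ ↦ (4, 9, 2)
    λ_4+ρ ↦ (4, 9, 2)

Linkage partition of the 4 weights (2 classes, p=17):

[[1, 3, 4], [2]]


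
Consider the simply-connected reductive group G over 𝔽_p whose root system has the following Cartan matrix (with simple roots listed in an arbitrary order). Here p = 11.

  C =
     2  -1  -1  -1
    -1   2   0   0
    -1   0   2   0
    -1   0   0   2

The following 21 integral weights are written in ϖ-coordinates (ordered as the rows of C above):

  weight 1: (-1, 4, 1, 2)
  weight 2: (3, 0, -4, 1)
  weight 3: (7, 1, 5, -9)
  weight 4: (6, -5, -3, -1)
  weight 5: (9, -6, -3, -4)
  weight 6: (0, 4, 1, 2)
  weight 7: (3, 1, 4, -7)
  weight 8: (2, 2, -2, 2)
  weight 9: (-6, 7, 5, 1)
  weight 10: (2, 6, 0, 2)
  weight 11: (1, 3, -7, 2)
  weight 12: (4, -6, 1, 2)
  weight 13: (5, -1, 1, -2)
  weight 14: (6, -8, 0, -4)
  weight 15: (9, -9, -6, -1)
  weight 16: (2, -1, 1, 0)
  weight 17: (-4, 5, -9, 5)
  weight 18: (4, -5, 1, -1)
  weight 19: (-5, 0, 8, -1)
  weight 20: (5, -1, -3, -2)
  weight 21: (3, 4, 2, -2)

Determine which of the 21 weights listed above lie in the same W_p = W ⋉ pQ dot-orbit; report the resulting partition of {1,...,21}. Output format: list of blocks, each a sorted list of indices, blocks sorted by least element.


C ↔ D_4 under row/col permutation; |W(D_4)| = 192.

W_11-reps of the 21 weights in Ā_11 (same 4-coord order as C):

    λ_1+ρ ↦ (0, 5, 2, 3)
    λ_2+ρ ↦ (1, 1, 3, 2)
    λ_3+ρ ↦ (2, 3, 1, 3)
    λ_4+ρ ↦ (1, 4, 2, 0)
    λ_5+ρ ↦ (0, 5, 2, 3)
    λ_6+ρ ↦ (0, 5, 2, 3)
    λ_7+ρ ↦ (2, 0, 3, 4)
    λ_8+ρ ↦ (2, 3, 1, 3)
    λ_9+ρ ↦ (2, 3, 1, 3)
    λ_10+ρ ↦ (1, 4, 2, 0)
    λ_11+ρ ↦ (3, 0, 2, 1)
    λ_12+ρ ↦ (0, 5, 2, 3)
    λ_13+ρ ↦ (3, 0, 2, 1)
    λ_14+ρ ↦ (1, 4, 2, 0)
    λ_15+ρ ↦ (0, 5, 2, 3)
    λ_16+ρ ↦ (3, 0, 2, 1)
    λ_17+ρ ↦ (2, 3, 1, 3)
    λ_18+ρ ↦ (1, 4, 2, 0)
    λ_19+ρ ↦ (3, 0, 2, 1)
    λ_20+ρ ↦ (3, 0, 2, 1)
    λ_21+ρ ↦ (1, 4, 2, 0)

These 21 weights hit 6 W_11-dot-orbits; sizes (5, 1, 4, 5, 1, 5):

[[1, 5, 6, 12, 15], [2], [3, 8, 9, 17], [4, 10, 14, 18, 21], [7], [11, 13, 16, 19, 20]]


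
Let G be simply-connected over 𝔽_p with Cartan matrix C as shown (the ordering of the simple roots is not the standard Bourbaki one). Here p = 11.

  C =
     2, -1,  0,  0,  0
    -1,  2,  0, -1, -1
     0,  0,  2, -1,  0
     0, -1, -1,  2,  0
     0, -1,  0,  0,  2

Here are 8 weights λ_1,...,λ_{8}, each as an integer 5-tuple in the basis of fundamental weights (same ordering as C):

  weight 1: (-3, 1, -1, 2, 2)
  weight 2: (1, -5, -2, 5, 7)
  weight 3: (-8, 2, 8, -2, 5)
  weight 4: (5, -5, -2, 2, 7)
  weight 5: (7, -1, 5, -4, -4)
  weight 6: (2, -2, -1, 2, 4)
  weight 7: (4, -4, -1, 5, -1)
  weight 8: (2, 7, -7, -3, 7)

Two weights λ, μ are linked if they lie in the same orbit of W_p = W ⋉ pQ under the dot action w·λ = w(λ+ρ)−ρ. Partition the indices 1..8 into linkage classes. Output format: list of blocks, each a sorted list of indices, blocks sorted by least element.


Cartan matrix: type D_5 (|W|=1920); un-permuting the 5 rows.

Each λ_j+ρ reduced to Ā_11; 5-tuples below use C's row order:

    λ_1+ρ ↦ (2, 0, 0, 3, 3)
    λ_2+ρ ↦ (2, 1, 0, 1, 4)
    λ_3+ρ ↦ (1, 1, 2, 1, 0)
    λ_4+ρ ↦ (2, 1, 0, 1, 4)
    λ_5+ρ ↦ (2, 0, 0, 3, 3)
    λ_6+ρ ↦ (2, 1, 0, 1, 4)
    λ_7+ρ ↦ (2, 0, 0, 3, 3)
    λ_8+ρ ↦ (2, 0, 0, 3, 3)

The 8 indices split into 3 linkage classes (same alcove rep ⇔ same W_11-dot-orbit):

[[1, 5, 7, 8], [2, 4, 6], [3]]
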